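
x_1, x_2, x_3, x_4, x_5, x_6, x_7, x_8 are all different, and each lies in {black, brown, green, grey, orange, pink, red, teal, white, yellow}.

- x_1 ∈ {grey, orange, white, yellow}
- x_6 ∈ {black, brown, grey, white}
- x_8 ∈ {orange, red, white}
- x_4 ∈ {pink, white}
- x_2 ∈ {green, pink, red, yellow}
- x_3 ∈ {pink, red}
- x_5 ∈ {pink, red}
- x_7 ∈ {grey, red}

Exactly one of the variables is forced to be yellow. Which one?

x_3 and x_5 share exactly the 2 values {pink, red}; by pigeonhole those values go to them, so strike pink, red from x_2, x_4, x_7, x_8.
x_4 must be white (only option left). So x_1, x_6, x_8 can't be white.
x_7 has just one choice, so x_7 = grey. Strike grey from x_1, x_6.
x_8's domain is down to {orange}, so x_8 = orange. Remove orange from x_1.
So yellow goes to x_1.

x_1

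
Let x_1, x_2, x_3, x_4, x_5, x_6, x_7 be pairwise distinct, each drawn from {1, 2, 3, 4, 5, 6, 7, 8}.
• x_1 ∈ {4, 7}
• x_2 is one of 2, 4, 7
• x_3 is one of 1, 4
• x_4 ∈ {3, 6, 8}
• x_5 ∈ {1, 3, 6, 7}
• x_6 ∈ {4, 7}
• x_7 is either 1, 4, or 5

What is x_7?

5

x_1 and x_6 between them cover only {4, 7} — a naked pair. Remove those values from x_2, x_3, x_5, x_7.
That leaves x_2 = 2.
x_3 has just one choice, so x_3 = 1. So x_5, x_7 can't be 1.
So x_7 = 5.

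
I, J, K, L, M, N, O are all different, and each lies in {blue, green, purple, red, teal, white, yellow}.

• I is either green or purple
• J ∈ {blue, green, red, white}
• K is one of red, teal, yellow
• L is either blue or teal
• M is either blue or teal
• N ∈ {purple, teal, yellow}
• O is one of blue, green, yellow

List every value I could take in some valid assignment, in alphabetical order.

green, purple

The 7 variables together cover exactly {blue, green, purple, red, teal, white, yellow} — 7 values for 7 variables — and white appears only in J's list, so J = white.
The 6 still-open variables draw from only 6 values {blue, green, purple, red, teal, yellow}, so each is used; only K can be red, hence K = red.
L and M between them cover only {blue, teal} — a naked pair. Remove those values from N, O.
No further eliminations apply; I can still be any of green, purple.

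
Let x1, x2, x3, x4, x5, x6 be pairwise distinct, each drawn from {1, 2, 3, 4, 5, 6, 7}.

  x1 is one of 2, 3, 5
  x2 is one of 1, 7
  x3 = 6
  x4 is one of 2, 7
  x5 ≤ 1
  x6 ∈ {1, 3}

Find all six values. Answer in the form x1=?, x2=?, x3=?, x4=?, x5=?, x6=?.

x3's domain is down to {6}, so x3 = 6.
x5's domain is down to {1}, so x5 = 1. Eliminate 1 elsewhere: x2, x6.
That leaves x6 = 3. So x1 can't be 3.
x2 has just one choice, so x2 = 7. Remove 7 from x4.
That leaves x4 = 2. Strike 2 from x1.
x1's domain is down to {5}, so x1 = 5.

x1=5, x2=7, x3=6, x4=2, x5=1, x6=3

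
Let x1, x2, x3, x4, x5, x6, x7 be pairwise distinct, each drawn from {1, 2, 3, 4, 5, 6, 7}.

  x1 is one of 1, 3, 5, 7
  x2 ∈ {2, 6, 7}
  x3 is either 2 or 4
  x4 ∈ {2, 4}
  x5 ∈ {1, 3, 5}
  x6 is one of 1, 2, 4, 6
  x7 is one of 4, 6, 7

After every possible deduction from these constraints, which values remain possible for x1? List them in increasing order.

The 2 variables x3 and x4 are confined to {2, 4}, which locks those values in; drop them from x2, x6, x7.
The 2 variables x2 and x7 are confined to {6, 7}, which locks those values in; drop them from x1, x6.
x6 has just one choice, so x6 = 1. Strike 1 from x1, x5.
No further eliminations apply; x1 can still be any of 3, 5.

3, 5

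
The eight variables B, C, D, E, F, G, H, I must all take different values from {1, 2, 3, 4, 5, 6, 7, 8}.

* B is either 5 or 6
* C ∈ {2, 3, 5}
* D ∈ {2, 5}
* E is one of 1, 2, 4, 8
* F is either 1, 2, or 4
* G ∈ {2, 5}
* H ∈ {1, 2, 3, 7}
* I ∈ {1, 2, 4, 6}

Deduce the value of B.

6

The 8 variables together cover exactly {1, 2, 3, 4, 5, 6, 7, 8} — 8 values for 8 variables — and 7 appears only in H's list, so H = 7.
The 7 still-open variables together cover exactly {1, 2, 3, 4, 5, 6, 8} — 7 values for 7 variables — and 3 appears only in C's list, so C = 3.
The 6 still-open variables draw from only 6 values {1, 2, 4, 5, 6, 8}, so each is used; only E can be 8, hence E = 8.
D and G between them cover only {2, 5} — a naked pair. Remove those values from B, F, I.
So B = 6.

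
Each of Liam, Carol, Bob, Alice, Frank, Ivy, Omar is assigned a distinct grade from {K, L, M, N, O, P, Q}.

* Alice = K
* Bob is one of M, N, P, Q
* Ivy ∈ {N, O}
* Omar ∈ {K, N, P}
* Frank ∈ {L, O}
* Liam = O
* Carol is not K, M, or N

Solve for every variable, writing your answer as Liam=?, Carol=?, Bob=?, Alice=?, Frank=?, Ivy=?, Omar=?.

Liam's domain is down to {O}, so Liam = O. Remove O from Carol, Frank, Ivy.
Alice's domain is down to {K}, so Alice = K. So Omar can't be K.
Frank must be L (only option left). So Carol can't be L.
Ivy must be N (only option left). Remove N from Bob, Omar.
Omar has just one choice, so Omar = P. Strike P from Carol, Bob.
That leaves Carol = Q. So Bob can't be Q.
That leaves Bob = M.

Liam=O, Carol=Q, Bob=M, Alice=K, Frank=L, Ivy=N, Omar=P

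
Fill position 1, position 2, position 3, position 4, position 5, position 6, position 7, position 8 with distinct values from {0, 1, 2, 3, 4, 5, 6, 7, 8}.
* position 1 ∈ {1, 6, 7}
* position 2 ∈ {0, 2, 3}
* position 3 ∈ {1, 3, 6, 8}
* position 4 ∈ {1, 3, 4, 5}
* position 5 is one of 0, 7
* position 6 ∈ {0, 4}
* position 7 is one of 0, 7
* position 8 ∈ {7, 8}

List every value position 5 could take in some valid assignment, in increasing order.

position 5 and position 7 between them cover only {0, 7} — a naked pair. Remove those values from position 1, position 2, position 6, position 8.
position 6 has just one choice, so position 6 = 4. Eliminate 4 elsewhere: position 4.
position 8's domain is down to {8}, so position 8 = 8. Strike 8 from position 3.
No further eliminations apply; position 5 can still be any of 0, 7.

0, 7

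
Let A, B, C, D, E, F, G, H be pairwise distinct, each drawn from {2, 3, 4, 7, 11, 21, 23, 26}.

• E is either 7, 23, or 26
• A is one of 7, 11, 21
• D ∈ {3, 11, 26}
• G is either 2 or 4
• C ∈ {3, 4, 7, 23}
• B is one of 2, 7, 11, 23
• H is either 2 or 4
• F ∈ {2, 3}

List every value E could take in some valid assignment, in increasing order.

The 8 variables draw from only 8 values {2, 3, 4, 7, 11, 21, 23, 26}, so each is used; only A can be 21, hence A = 21.
The 2 variables G and H are confined to {2, 4}, which locks those values in; drop them from B, C, F.
F has just one choice, so F = 3. Eliminate 3 elsewhere: C, D.
No further eliminations apply; E can still be any of 7, 23, 26.

7, 23, 26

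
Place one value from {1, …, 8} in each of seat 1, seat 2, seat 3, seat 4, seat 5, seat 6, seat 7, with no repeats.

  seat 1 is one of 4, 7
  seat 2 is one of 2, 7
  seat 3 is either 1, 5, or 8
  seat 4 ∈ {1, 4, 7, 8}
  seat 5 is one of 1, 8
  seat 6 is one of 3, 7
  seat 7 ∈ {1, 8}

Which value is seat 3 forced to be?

The 7 variables draw from only 7 values {1, 2, 3, 4, 5, 7, 8}, so each is used; only seat 2 can be 2, hence seat 2 = 2.
The 6 still-open variables together cover exactly {1, 3, 4, 5, 7, 8} — 6 values for 6 variables — and 3 appears only in seat 6's list, so seat 6 = 3.
The 5 still-open variables together cover exactly {1, 4, 5, 7, 8} — 5 values for 5 variables — and 5 appears only in seat 3's list, so seat 3 = 5.

5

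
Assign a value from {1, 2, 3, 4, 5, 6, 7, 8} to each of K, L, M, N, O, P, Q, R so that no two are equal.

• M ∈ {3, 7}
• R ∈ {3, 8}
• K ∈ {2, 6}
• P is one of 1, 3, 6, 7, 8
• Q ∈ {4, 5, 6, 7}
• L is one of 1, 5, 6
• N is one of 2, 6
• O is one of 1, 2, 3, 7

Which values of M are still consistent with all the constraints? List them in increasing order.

3, 7

The 8 variables draw from only 8 values {1, 2, 3, 4, 5, 6, 7, 8}, so each is used; only Q can be 4, hence Q = 4.
The 7 still-open variables together cover exactly {1, 2, 3, 5, 6, 7, 8} — 7 values for 7 variables — and 5 appears only in L's list, so L = 5.
K and N between them cover only {2, 6} — a naked pair. Remove those values from O, P.
No further eliminations apply; M can still be any of 3, 7.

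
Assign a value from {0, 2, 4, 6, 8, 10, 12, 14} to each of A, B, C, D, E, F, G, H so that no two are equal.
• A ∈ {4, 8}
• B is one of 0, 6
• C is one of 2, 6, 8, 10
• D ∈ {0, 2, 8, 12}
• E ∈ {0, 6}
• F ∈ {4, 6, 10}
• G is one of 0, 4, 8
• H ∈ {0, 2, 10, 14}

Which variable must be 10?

The 8 variables together cover exactly {0, 2, 4, 6, 8, 10, 12, 14} — 8 values for 8 variables — and 12 appears only in D's list, so D = 12.
Among the 7 still-open variables, 14 fits only H (and all 7 values in {0, 2, 4, 6, 8, 10, 14} must be used), so H = 14.
The 6 still-open variables together cover exactly {0, 2, 4, 6, 8, 10} — 6 values for 6 variables — and 2 appears only in C's list, so C = 2.
Among the 5 still-open variables, 10 fits only F (and all 5 values in {0, 4, 6, 8, 10} must be used), so F = 10.

F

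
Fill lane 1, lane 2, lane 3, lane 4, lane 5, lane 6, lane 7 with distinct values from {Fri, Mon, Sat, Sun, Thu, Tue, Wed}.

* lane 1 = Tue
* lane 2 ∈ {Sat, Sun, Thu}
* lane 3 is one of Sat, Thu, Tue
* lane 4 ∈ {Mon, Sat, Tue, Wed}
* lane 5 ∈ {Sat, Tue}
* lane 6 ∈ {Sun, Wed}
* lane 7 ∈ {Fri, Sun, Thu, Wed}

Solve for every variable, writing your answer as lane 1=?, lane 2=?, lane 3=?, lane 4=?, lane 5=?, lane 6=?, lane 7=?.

lane 1's domain is down to {Tue}, so lane 1 = Tue. Remove Tue from lane 3, lane 4, lane 5.
lane 5 must be Sat (only option left). Strike Sat from lane 2, lane 3, lane 4.
lane 3's domain is down to {Thu}, so lane 3 = Thu. Strike Thu from lane 2, lane 7.
lane 2's domain is down to {Sun}, so lane 2 = Sun. Eliminate Sun elsewhere: lane 6, lane 7.
lane 6's domain is down to {Wed}, so lane 6 = Wed. Strike Wed from lane 4, lane 7.
lane 7's domain is down to {Fri}, so lane 7 = Fri.
lane 4 must be Mon (only option left).

lane 1=Tue, lane 2=Sun, lane 3=Thu, lane 4=Mon, lane 5=Sat, lane 6=Wed, lane 7=Fri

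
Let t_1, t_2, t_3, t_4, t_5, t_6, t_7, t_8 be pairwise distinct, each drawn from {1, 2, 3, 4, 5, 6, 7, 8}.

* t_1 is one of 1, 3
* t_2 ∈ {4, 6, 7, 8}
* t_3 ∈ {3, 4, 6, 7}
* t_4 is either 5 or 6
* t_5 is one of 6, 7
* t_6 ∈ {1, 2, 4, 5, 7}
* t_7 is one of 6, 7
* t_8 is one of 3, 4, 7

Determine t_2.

8

The 8 variables together cover exactly {1, 2, 3, 4, 5, 6, 7, 8} — 8 values for 8 variables — and 2 appears only in t_6's list, so t_6 = 2.
The 7 still-open variables draw from only 7 values {1, 3, 4, 5, 6, 7, 8}, so each is used; only t_1 can be 1, hence t_1 = 1.
The 6 still-open variables together cover exactly {3, 4, 5, 6, 7, 8} — 6 values for 6 variables — and 5 appears only in t_4's list, so t_4 = 5.
Among the 5 still-open variables, 8 fits only t_2 (and all 5 values in {3, 4, 6, 7, 8} must be used), so t_2 = 8.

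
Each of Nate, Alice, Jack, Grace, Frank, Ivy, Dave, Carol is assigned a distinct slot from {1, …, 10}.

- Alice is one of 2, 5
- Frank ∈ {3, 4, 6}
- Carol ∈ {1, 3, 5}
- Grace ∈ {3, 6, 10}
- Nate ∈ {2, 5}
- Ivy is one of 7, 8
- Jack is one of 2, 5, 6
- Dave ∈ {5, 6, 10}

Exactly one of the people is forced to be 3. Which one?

Nate and Alice between them cover only {2, 5} — a naked pair. Remove those values from Jack, Dave, Carol.
That leaves Jack = 6. Remove 6 from Grace, Frank, Dave.
That leaves Dave = 10. Eliminate 10 elsewhere: Grace.
So 3 goes to Grace.

Grace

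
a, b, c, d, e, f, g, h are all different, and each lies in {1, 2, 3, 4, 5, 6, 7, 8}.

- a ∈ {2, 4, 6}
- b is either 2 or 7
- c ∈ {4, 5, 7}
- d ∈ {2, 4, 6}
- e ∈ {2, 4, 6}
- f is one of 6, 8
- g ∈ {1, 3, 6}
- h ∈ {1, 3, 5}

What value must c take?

Among the 8 variables, 8 fits only f (and all 8 values in {1, 2, 3, 4, 5, 6, 7, 8} must be used), so f = 8.
a, d, e share exactly the 3 values {2, 4, 6}; by pigeonhole those values go to them, so strike 2, 4, 6 from b, c, g.
b has just one choice, so b = 7. Remove 7 from c.
So c = 5.

5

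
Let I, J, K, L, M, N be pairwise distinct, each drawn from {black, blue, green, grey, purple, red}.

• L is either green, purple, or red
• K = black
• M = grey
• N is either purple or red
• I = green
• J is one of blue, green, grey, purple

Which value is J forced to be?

I has just one choice, so I = green. So J, L can't be green.
K has just one choice, so K = black.
That leaves M = grey. Strike grey from J.
The 3 still-open variables together cover exactly {blue, purple, red} — 3 values for 3 variables — and blue appears only in J's list, so J = blue.

blue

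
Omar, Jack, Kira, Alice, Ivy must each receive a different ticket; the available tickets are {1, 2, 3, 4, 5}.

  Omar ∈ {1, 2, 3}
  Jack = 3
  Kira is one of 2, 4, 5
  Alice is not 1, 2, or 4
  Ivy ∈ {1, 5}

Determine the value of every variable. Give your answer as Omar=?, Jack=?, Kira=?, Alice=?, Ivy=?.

Omar=2, Jack=3, Kira=4, Alice=5, Ivy=1

Jack must be 3 (only option left). Remove 3 from Omar, Alice.
That leaves Alice = 5. Eliminate 5 elsewhere: Kira, Ivy.
That leaves Ivy = 1. Strike 1 from Omar.
That leaves Omar = 2. So Kira can't be 2.
Kira must be 4 (only option left).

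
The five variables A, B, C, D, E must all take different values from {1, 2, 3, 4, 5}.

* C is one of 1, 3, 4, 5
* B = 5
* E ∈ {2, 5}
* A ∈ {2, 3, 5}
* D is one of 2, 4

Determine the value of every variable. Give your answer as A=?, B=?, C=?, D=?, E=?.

B's domain is down to {5}, so B = 5. Strike 5 from A, C, E.
E must be 2 (only option left). Remove 2 from A, D.
That leaves A = 3. So C can't be 3.
D's domain is down to {4}, so D = 4. Remove 4 from C.
C's domain is down to {1}, so C = 1.

A=3, B=5, C=1, D=4, E=2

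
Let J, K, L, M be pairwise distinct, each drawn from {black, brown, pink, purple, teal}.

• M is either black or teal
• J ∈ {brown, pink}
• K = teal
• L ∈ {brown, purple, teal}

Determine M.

black

K must be teal (only option left). So L, M can't be teal.
So M = black.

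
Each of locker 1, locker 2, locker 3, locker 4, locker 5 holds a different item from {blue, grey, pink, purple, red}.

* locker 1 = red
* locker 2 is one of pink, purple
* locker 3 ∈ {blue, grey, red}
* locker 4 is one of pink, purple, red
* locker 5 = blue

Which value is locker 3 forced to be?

grey

locker 1 has just one choice, so locker 1 = red. Strike red from locker 3, locker 4.
locker 5's domain is down to {blue}, so locker 5 = blue. Remove blue from locker 3.
So locker 3 = grey.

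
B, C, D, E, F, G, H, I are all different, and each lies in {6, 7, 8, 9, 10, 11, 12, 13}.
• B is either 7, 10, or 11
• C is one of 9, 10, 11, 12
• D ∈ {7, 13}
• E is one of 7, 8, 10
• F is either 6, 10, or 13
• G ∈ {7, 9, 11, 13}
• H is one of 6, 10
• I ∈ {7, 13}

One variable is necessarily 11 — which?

Among the 8 variables, 8 fits only E (and all 8 values in {6, 7, 8, 9, 10, 11, 12, 13} must be used), so E = 8.
Among the 7 still-open variables, 12 fits only C (and all 7 values in {6, 7, 9, 10, 11, 12, 13} must be used), so C = 12.
Among the 6 still-open variables, 9 fits only G (and all 6 values in {6, 7, 9, 10, 11, 13} must be used), so G = 9.
Among the 5 still-open variables, 11 fits only B (and all 5 values in {6, 7, 10, 11, 13} must be used), so B = 11.

B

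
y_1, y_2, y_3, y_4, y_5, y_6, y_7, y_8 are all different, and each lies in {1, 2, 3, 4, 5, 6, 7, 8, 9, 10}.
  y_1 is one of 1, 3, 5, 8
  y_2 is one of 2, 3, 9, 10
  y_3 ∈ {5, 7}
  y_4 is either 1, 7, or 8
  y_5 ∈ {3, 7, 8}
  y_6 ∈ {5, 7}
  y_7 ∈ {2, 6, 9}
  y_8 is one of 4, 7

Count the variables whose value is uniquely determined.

y_3 and y_6 between them cover only {5, 7} — a naked pair. Remove those values from y_1, y_4, y_5, y_8.
That leaves y_8 = 4.
y_1, y_4, y_5 between them cover only {1, 3, 8} — a naked triple. Remove those values from y_2.
Determined: y_8=4. The other variables each still have more than one consistent value. That makes 1.

1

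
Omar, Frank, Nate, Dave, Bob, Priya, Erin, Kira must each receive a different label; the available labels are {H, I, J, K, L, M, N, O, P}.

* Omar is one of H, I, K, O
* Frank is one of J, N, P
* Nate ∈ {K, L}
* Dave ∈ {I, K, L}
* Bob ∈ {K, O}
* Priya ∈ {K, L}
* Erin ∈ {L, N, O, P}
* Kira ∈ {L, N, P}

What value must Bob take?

The 8 variables draw from only 8 values {H, I, J, K, L, N, O, P}, so each is used; only Omar can be H, hence Omar = H.
The 7 still-open variables together cover exactly {I, J, K, L, N, O, P} — 7 values for 7 variables — and I appears only in Dave's list, so Dave = I.
The 6 still-open variables together cover exactly {J, K, L, N, O, P} — 6 values for 6 variables — and J appears only in Frank's list, so Frank = J.
Nate and Priya share exactly the 2 values {K, L}; by pigeonhole those values go to them, so strike K, L from Bob, Erin, Kira.
So Bob = O.

O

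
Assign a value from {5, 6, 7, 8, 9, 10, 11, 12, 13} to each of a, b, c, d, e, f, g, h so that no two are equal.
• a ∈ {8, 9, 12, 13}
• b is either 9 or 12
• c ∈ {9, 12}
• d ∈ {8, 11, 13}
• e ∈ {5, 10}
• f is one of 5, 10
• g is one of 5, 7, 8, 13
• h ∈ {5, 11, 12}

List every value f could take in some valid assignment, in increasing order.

5, 10

The 8 variables together cover exactly {5, 7, 8, 9, 10, 11, 12, 13} — 8 values for 8 variables — and 7 appears only in g's list, so g = 7.
b and c share exactly the 2 values {9, 12}; by pigeonhole those values go to them, so strike 9, 12 from a, h.
e and f between them cover only {5, 10} — a naked pair. Remove those values from h.
h must be 11 (only option left). Strike 11 from d.
No further eliminations apply; f can still be any of 5, 10.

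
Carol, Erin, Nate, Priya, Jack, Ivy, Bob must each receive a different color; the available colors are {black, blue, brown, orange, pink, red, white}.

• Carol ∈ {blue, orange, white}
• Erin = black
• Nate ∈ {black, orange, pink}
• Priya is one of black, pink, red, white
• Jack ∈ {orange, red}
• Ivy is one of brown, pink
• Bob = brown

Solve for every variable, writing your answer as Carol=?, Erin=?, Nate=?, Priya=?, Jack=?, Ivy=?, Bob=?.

Erin's domain is down to {black}, so Erin = black. Strike black from Nate, Priya.
That leaves Bob = brown. Eliminate brown elsewhere: Ivy.
That leaves Ivy = pink. Remove pink from Nate, Priya.
Nate must be orange (only option left). Strike orange from Carol, Jack.
Jack's domain is down to {red}, so Jack = red. Remove red from Priya.
That leaves Priya = white. Eliminate white elsewhere: Carol.
That leaves Carol = blue.

Carol=blue, Erin=black, Nate=orange, Priya=white, Jack=red, Ivy=pink, Bob=brown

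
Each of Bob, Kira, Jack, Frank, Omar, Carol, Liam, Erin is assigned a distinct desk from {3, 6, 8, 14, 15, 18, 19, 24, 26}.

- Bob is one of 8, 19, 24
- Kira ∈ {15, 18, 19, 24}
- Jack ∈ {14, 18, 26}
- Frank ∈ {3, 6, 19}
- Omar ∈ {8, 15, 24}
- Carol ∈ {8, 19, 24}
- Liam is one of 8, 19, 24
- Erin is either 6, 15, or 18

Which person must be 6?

Bob, Carol, Liam share exactly the 3 values {8, 19, 24}; by pigeonhole those values go to them, so strike 8, 19, 24 from Kira, Frank, Omar.
That leaves Omar = 15. So Kira, Erin can't be 15.
Kira must be 18 (only option left). Eliminate 18 elsewhere: Jack, Erin.
So 6 goes to Erin.

Erin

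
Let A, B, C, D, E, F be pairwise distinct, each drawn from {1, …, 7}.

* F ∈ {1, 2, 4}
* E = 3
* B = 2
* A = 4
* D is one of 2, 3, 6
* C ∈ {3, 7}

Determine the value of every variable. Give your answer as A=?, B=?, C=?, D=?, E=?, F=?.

A=4, B=2, C=7, D=6, E=3, F=1

A has just one choice, so A = 4. So F can't be 4.
B's domain is down to {2}, so B = 2. Strike 2 from D, F.
E has just one choice, so E = 3. Remove 3 from C, D.
F has just one choice, so F = 1.
That leaves C = 7.
D must be 6 (only option left).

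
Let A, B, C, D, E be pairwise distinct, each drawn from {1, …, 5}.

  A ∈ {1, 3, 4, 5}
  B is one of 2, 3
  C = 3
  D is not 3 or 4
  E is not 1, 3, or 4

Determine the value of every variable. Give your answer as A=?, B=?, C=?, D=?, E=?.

A=4, B=2, C=3, D=1, E=5

C has just one choice, so C = 3. Strike 3 from A, B.
B must be 2 (only option left). Eliminate 2 elsewhere: D, E.
E has just one choice, so E = 5. Strike 5 from A, D.
That leaves D = 1. Remove 1 from A.
A's domain is down to {4}, so A = 4.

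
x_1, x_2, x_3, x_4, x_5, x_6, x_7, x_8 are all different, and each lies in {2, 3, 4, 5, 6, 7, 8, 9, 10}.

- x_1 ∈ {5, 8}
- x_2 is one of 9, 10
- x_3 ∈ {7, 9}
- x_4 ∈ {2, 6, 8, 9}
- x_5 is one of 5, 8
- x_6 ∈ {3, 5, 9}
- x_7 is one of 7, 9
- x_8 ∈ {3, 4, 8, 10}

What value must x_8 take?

4

x_1 and x_5 between them cover only {5, 8} — a naked pair. Remove those values from x_4, x_6, x_8.
x_3 and x_7 share exactly the 2 values {7, 9}; by pigeonhole those values go to them, so strike 7, 9 from x_2, x_4, x_6.
x_2's domain is down to {10}, so x_2 = 10. Strike 10 from x_8.
x_6 must be 3 (only option left). Remove 3 from x_8.
So x_8 = 4.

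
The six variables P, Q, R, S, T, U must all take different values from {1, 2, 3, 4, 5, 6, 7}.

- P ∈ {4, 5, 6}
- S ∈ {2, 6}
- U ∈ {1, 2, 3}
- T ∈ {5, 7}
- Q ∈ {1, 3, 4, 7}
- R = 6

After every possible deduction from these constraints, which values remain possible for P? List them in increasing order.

R's domain is down to {6}, so R = 6. So P, S can't be 6.
S's domain is down to {2}, so S = 2. Eliminate 2 elsewhere: U.
No further eliminations apply; P can still be any of 4, 5.

4, 5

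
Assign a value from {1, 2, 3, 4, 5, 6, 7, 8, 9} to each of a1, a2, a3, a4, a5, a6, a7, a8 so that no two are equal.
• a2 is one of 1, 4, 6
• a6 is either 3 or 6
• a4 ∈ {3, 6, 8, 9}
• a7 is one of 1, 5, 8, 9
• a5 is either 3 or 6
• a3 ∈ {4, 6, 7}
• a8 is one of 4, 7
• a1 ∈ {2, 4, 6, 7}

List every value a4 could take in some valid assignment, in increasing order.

8, 9

a5 and a6 share exactly the 2 values {3, 6}; by pigeonhole those values go to them, so strike 3, 6 from a1, a2, a3, a4.
The 2 variables a3 and a8 are confined to {4, 7}, which locks those values in; drop them from a1, a2.
a1 must be 2 (only option left).
a2 must be 1 (only option left). Strike 1 from a7.
No further eliminations apply; a4 can still be any of 8, 9.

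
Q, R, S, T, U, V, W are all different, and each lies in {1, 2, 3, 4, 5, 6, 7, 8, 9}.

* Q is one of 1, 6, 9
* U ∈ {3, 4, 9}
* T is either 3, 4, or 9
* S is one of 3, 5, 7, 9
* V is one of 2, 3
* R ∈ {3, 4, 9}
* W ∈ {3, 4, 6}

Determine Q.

R, T, U share exactly the 3 values {3, 4, 9}; by pigeonhole those values go to them, so strike 3, 4, 9 from Q, S, V, W.
V has just one choice, so V = 2.
That leaves W = 6. Remove 6 from Q.
So Q = 1.

1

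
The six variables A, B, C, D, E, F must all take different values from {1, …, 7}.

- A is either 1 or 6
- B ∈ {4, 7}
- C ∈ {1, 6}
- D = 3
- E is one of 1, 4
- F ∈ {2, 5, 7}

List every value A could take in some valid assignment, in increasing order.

D's domain is down to {3}, so D = 3.
A and C share exactly the 2 values {1, 6}; by pigeonhole those values go to them, so strike 1, 6 from E.
E must be 4 (only option left). Remove 4 from B.
B must be 7 (only option left). Strike 7 from F.
No further eliminations apply; A can still be any of 1, 6.

1, 6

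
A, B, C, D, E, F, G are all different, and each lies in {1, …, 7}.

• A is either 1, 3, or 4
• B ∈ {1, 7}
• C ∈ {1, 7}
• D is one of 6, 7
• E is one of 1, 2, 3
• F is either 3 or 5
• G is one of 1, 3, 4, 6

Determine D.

6

The 7 variables together cover exactly {1, 2, 3, 4, 5, 6, 7} — 7 values for 7 variables — and 2 appears only in E's list, so E = 2.
The 6 still-open variables draw from only 6 values {1, 3, 4, 5, 6, 7}, so each is used; only F can be 5, hence F = 5.
The 2 variables B and C are confined to {1, 7}, which locks those values in; drop them from A, D, G.
So D = 6.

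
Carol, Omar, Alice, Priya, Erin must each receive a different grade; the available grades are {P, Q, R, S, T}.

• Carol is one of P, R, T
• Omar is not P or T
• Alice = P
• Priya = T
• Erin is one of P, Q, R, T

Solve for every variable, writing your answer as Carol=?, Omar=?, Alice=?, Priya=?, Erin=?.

Alice has just one choice, so Alice = P. So Carol, Erin can't be P.
That leaves Priya = T. So Carol, Erin can't be T.
Carol has just one choice, so Carol = R. Eliminate R elsewhere: Omar, Erin.
Erin must be Q (only option left). Remove Q from Omar.
Omar has just one choice, so Omar = S.

Carol=R, Omar=S, Alice=P, Priya=T, Erin=Q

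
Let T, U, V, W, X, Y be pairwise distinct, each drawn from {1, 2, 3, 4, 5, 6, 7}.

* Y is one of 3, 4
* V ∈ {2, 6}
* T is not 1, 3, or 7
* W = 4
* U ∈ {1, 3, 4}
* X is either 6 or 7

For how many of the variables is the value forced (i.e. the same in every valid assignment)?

3

W's domain is down to {4}, so W = 4. Strike 4 from T, U, Y.
Y must be 3 (only option left). Remove 3 from U.
U's domain is down to {1}, so U = 1.
Determined: U=1, W=4, Y=3. The other variables each still have more than one consistent value. That makes 3.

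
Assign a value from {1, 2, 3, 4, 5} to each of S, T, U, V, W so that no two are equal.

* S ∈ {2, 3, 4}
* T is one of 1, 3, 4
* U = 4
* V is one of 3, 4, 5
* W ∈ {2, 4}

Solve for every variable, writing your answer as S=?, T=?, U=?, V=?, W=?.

U has just one choice, so U = 4. Strike 4 from S, T, V, W.
That leaves W = 2. Strike 2 from S.
That leaves S = 3. So T, V can't be 3.
That leaves T = 1.
That leaves V = 5.

S=3, T=1, U=4, V=5, W=2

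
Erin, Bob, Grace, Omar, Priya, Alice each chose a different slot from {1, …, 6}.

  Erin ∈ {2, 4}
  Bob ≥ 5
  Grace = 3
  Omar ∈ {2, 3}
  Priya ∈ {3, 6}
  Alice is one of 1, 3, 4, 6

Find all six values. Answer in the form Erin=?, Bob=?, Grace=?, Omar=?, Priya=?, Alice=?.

Erin=4, Bob=5, Grace=3, Omar=2, Priya=6, Alice=1

Grace's domain is down to {3}, so Grace = 3. So Omar, Priya, Alice can't be 3.
That leaves Omar = 2. Eliminate 2 elsewhere: Erin.
Priya's domain is down to {6}, so Priya = 6. Strike 6 from Bob, Alice.
Erin's domain is down to {4}, so Erin = 4. Remove 4 from Alice.
Bob's domain is down to {5}, so Bob = 5.
Alice has just one choice, so Alice = 1.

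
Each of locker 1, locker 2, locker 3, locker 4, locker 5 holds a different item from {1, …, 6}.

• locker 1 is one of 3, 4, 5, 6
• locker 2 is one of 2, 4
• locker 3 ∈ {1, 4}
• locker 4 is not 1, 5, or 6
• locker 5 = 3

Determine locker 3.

locker 5 must be 3 (only option left). Remove 3 from locker 1, locker 4.
locker 2 and locker 4 between them cover only {2, 4} — a naked pair. Remove those values from locker 1, locker 3.
So locker 3 = 1.

1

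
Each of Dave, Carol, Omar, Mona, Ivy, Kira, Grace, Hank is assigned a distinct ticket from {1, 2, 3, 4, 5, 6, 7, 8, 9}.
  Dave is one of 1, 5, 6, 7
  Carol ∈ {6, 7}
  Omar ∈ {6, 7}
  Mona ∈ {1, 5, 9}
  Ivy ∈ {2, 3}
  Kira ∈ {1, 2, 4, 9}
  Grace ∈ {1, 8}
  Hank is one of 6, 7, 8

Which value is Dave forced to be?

Carol and Omar share exactly the 2 values {6, 7}; by pigeonhole those values go to them, so strike 6, 7 from Dave, Hank.
Hank has just one choice, so Hank = 8. Remove 8 from Grace.
Grace has just one choice, so Grace = 1. So Dave, Mona, Kira can't be 1.
So Dave = 5.

5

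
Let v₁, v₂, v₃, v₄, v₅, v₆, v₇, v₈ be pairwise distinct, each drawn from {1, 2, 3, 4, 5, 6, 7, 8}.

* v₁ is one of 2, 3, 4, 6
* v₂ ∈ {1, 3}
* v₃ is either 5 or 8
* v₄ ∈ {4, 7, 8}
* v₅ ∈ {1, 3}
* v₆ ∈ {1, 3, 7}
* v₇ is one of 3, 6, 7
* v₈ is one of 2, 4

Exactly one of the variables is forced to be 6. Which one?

Among the 8 variables, 5 fits only v₃ (and all 8 values in {1, 2, 3, 4, 5, 6, 7, 8} must be used), so v₃ = 5.
Among the 7 still-open variables, 8 fits only v₄ (and all 7 values in {1, 2, 3, 4, 6, 7, 8} must be used), so v₄ = 8.
v₂ and v₅ share exactly the 2 values {1, 3}; by pigeonhole those values go to them, so strike 1, 3 from v₁, v₆, v₇.
v₆'s domain is down to {7}, so v₆ = 7. Eliminate 7 elsewhere: v₇.
So 6 goes to v₇.

v₇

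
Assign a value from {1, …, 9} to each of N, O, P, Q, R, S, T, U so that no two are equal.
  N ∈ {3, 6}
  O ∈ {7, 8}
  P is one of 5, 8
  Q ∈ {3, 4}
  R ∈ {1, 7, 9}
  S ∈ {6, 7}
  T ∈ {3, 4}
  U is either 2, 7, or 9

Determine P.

The 2 variables Q and T are confined to {3, 4}, which locks those values in; drop them from N.
N has just one choice, so N = 6. Remove 6 from S.
S has just one choice, so S = 7. Strike 7 from O, R, U.
That leaves O = 8. Eliminate 8 elsewhere: P.
So P = 5.

5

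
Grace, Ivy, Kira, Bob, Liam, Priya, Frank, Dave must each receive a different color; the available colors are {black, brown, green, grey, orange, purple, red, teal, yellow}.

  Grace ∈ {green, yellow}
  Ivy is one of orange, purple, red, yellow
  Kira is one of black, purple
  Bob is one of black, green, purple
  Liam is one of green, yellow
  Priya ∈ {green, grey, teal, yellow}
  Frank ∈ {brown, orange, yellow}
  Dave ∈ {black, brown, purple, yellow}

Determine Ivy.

Grace and Liam share exactly the 2 values {green, yellow}; by pigeonhole those values go to them, so strike green, yellow from Ivy, Bob, Priya, Frank, Dave.
Kira and Bob share exactly the 2 values {black, purple}; by pigeonhole those values go to them, so strike black, purple from Ivy, Dave.
Dave has just one choice, so Dave = brown. So Frank can't be brown.
That leaves Frank = orange. Strike orange from Ivy.
So Ivy = red.

red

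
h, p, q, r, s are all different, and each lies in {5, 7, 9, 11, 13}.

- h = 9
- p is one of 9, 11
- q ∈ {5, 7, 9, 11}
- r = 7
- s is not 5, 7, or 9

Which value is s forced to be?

h has just one choice, so h = 9. So p, q can't be 9.
p has just one choice, so p = 11. Strike 11 from q, s.
So s = 13.

13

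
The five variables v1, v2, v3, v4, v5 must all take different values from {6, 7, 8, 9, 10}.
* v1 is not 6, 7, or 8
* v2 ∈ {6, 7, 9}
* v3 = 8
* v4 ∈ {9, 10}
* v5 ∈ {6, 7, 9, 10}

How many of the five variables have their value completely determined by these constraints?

1

v3's domain is down to {8}, so v3 = 8.
v1 and v4 share exactly the 2 values {9, 10}; by pigeonhole those values go to them, so strike 9, 10 from v2, v5.
Determined: v3=8. The other variables each still have more than one consistent value. That makes 1.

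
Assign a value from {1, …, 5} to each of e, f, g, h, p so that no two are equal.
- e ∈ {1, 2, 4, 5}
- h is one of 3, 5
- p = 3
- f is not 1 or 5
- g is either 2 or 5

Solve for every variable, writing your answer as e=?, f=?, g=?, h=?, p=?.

e=1, f=4, g=2, h=5, p=3

p must be 3 (only option left). So f, h can't be 3.
h has just one choice, so h = 5. Remove 5 from e, g.
g's domain is down to {2}, so g = 2. Remove 2 from e, f.
f must be 4 (only option left). Remove 4 from e.
e has just one choice, so e = 1.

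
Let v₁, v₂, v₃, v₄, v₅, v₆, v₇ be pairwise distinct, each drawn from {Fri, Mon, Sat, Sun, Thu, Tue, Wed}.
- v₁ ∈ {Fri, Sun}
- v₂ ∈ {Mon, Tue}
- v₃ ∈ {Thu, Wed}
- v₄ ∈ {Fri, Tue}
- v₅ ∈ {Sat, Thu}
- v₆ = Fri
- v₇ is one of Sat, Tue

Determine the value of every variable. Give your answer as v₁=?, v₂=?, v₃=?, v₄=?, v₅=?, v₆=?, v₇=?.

v₆'s domain is down to {Fri}, so v₆ = Fri. So v₁, v₄ can't be Fri.
v₁ has just one choice, so v₁ = Sun.
That leaves v₄ = Tue. Strike Tue from v₂, v₇.
That leaves v₇ = Sat. So v₅ can't be Sat.
That leaves v₂ = Mon.
That leaves v₅ = Thu. Eliminate Thu elsewhere: v₃.
That leaves v₃ = Wed.

v₁=Sun, v₂=Mon, v₃=Wed, v₄=Tue, v₅=Thu, v₆=Fri, v₇=Sat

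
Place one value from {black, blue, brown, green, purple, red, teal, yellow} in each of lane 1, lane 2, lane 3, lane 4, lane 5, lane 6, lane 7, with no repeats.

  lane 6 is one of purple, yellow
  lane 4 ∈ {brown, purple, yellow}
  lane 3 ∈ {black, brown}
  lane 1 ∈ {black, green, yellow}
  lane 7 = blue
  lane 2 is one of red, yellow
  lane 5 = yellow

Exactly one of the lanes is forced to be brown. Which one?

lane 5 has just one choice, so lane 5 = yellow. Remove yellow from lane 1, lane 2, lane 4, lane 6.
lane 6's domain is down to {purple}, so lane 6 = purple. Remove purple from lane 4.
So brown goes to lane 4.

lane 4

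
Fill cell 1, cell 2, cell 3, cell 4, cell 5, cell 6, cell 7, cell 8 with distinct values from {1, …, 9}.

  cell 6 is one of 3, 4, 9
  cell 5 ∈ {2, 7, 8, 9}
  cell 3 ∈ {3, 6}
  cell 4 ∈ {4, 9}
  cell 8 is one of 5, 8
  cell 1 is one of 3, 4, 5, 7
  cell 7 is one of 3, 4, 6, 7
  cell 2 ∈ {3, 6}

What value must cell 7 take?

7

The 8 variables together cover exactly {2, 3, 4, 5, 6, 7, 8, 9} — 8 values for 8 variables — and 2 appears only in cell 5's list, so cell 5 = 2.
The 7 still-open variables draw from only 7 values {3, 4, 5, 6, 7, 8, 9}, so each is used; only cell 8 can be 8, hence cell 8 = 8.
The 6 still-open variables draw from only 6 values {3, 4, 5, 6, 7, 9}, so each is used; only cell 1 can be 5, hence cell 1 = 5.
The 5 still-open variables together cover exactly {3, 4, 6, 7, 9} — 5 values for 5 variables — and 7 appears only in cell 7's list, so cell 7 = 7.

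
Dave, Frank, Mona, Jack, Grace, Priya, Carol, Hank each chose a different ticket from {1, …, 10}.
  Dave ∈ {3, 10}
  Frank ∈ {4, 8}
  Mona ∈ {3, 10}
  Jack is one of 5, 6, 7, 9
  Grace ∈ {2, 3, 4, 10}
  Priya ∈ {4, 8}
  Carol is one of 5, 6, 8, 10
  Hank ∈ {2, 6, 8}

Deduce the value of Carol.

5

Dave and Mona between them cover only {3, 10} — a naked pair. Remove those values from Grace, Carol.
Frank and Priya between them cover only {4, 8} — a naked pair. Remove those values from Grace, Carol, Hank.
Grace has just one choice, so Grace = 2. Remove 2 from Hank.
That leaves Hank = 6. Remove 6 from Jack, Carol.
So Carol = 5.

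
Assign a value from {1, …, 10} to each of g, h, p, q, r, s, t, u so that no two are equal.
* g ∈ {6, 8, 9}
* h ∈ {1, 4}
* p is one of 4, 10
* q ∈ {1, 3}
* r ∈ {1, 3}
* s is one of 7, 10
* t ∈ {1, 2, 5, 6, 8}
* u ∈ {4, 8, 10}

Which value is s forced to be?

q and r share exactly the 2 values {1, 3}; by pigeonhole those values go to them, so strike 1, 3 from h, t.
h must be 4 (only option left). Eliminate 4 elsewhere: p, u.
p's domain is down to {10}, so p = 10. Eliminate 10 elsewhere: s, u.
So s = 7.

7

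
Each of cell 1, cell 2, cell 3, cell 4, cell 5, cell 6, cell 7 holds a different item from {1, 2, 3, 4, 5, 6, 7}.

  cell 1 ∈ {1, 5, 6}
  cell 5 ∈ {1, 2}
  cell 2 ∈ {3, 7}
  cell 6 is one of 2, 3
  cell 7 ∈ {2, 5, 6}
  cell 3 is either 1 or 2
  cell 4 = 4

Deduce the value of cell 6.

3

cell 4's domain is down to {4}, so cell 4 = 4.
Among the 6 still-open variables, 7 fits only cell 2 (and all 6 values in {1, 2, 3, 5, 6, 7} must be used), so cell 2 = 7.
The 5 still-open variables draw from only 5 values {1, 2, 3, 5, 6}, so each is used; only cell 6 can be 3, hence cell 6 = 3.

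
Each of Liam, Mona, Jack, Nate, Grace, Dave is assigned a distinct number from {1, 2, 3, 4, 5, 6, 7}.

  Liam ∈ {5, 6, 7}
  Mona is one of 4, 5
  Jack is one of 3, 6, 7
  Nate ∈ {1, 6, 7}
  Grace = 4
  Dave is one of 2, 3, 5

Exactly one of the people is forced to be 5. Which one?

Grace has just one choice, so Grace = 4. Remove 4 from Mona.
So 5 goes to Mona.

Mona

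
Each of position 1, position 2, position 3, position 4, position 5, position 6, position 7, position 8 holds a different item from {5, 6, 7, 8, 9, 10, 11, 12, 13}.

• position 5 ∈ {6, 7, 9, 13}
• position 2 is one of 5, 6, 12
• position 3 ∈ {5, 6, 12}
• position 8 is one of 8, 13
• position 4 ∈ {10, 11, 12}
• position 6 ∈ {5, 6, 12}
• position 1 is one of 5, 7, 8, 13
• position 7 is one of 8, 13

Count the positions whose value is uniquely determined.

2

The 2 variables position 7 and position 8 are confined to {8, 13}, which locks those values in; drop them from position 1, position 5.
The 3 variables position 2, position 3, position 6 are confined to {5, 6, 12}, which locks those values in; drop them from position 1, position 4, position 5.
position 1 has just one choice, so position 1 = 7. So position 5 can't be 7.
position 5's domain is down to {9}, so position 5 = 9.
Determined: position 1=7, position 5=9. The other positions each still have more than one consistent value. That makes 2.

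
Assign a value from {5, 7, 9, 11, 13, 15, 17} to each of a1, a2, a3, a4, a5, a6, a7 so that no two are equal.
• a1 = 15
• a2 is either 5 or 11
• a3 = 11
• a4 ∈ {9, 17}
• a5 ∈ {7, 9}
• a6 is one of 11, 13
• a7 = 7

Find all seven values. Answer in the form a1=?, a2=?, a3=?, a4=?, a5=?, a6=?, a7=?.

a1=15, a2=5, a3=11, a4=17, a5=9, a6=13, a7=7

a1 has just one choice, so a1 = 15.
a3's domain is down to {11}, so a3 = 11. So a2, a6 can't be 11.
a6 has just one choice, so a6 = 13.
a7 has just one choice, so a7 = 7. Strike 7 from a5.
That leaves a2 = 5.
That leaves a5 = 9. So a4 can't be 9.
a4 must be 17 (only option left).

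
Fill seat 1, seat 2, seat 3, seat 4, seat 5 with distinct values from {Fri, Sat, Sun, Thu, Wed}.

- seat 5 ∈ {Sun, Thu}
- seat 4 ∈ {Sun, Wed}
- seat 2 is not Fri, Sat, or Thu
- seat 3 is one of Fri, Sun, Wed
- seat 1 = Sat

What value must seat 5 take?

Thu

seat 1 has just one choice, so seat 1 = Sat.
The 4 still-open variables together cover exactly {Fri, Sun, Thu, Wed} — 4 values for 4 variables — and Fri appears only in seat 3's list, so seat 3 = Fri.
The 3 still-open variables draw from only 3 values {Sun, Thu, Wed}, so each is used; only seat 5 can be Thu, hence seat 5 = Thu.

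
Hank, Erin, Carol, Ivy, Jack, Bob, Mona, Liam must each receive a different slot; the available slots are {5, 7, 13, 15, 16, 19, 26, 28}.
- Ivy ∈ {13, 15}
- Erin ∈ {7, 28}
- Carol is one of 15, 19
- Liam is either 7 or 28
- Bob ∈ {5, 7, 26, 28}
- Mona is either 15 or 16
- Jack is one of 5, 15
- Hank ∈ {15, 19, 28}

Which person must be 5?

Jack

Among the 8 variables, 13 fits only Ivy (and all 8 values in {5, 7, 13, 15, 16, 19, 26, 28} must be used), so Ivy = 13.
Among the 7 still-open variables, 16 fits only Mona (and all 7 values in {5, 7, 15, 16, 19, 26, 28} must be used), so Mona = 16.
The 6 still-open variables draw from only 6 values {5, 7, 15, 19, 26, 28}, so each is used; only Bob can be 26, hence Bob = 26.
The 5 still-open variables draw from only 5 values {5, 7, 15, 19, 28}, so each is used; only Jack can be 5, hence Jack = 5.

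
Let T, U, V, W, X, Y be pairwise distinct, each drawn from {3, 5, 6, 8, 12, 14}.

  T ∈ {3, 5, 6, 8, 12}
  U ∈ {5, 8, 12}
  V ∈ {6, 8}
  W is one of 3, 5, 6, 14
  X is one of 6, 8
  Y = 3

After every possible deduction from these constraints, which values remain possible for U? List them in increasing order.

Y has just one choice, so Y = 3. Eliminate 3 elsewhere: T, W.
Among the 5 still-open variables, 14 fits only W (and all 5 values in {5, 6, 8, 12, 14} must be used), so W = 14.
V and X between them cover only {6, 8} — a naked pair. Remove those values from T, U.
No further eliminations apply; U can still be any of 5, 12.

5, 12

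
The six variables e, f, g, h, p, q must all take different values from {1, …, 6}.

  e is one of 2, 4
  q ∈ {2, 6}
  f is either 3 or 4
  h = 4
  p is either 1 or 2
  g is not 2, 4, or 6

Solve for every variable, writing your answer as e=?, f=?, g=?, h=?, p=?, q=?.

e=2, f=3, g=5, h=4, p=1, q=6

h has just one choice, so h = 4. Remove 4 from e, f.
e must be 2 (only option left). Remove 2 from p, q.
f's domain is down to {3}, so f = 3. Remove 3 from g.
p has just one choice, so p = 1. Strike 1 from g.
q's domain is down to {6}, so q = 6.
That leaves g = 5.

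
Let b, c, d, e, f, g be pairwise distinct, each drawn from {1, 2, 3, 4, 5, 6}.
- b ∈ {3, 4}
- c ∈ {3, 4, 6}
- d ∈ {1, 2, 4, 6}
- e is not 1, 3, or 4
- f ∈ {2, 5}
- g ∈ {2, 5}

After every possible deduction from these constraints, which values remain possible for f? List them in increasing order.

2, 5

The 6 variables draw from only 6 values {1, 2, 3, 4, 5, 6}, so each is used; only d can be 1, hence d = 1.
f and g share exactly the 2 values {2, 5}; by pigeonhole those values go to them, so strike 2, 5 from e.
e has just one choice, so e = 6. Eliminate 6 elsewhere: c.
No further eliminations apply; f can still be any of 2, 5.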